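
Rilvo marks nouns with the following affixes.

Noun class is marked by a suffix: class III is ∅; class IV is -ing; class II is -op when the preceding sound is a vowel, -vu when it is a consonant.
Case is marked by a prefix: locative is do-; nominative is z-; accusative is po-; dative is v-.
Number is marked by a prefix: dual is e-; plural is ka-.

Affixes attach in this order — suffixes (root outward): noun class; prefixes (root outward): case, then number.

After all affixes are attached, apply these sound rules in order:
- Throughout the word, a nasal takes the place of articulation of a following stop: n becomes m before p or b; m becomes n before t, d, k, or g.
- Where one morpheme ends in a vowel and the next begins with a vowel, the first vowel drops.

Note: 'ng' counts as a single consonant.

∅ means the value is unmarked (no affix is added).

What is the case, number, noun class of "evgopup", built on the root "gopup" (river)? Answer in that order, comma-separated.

dative, dual, class III

Segment: e-v-gopup.
case: v- → dative.
number: e- → dual.
noun class: ∅ → class III.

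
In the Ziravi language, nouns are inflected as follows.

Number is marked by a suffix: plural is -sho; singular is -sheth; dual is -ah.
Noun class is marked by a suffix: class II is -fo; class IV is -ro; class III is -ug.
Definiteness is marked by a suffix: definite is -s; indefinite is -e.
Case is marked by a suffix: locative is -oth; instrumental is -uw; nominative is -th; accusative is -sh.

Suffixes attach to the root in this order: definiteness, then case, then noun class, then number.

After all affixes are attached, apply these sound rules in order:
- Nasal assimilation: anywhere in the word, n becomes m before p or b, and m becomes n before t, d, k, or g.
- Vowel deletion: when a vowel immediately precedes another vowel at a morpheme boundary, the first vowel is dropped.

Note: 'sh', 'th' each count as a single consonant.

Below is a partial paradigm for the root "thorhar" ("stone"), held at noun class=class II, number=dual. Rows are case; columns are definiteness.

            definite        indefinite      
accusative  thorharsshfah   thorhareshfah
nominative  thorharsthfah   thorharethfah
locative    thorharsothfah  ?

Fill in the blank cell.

Attach definiteness indefinite -e → thorhare.
Attach case locative -oth → thorhareoth.
Attach noun class class II -fo → thorhareothfo.
Attach number dual -ah → thorhareothfoah.
Nasal assimilation: no change.
Apply vowel deletion: thorhareothfoah → thorharothfah.

thorharothfah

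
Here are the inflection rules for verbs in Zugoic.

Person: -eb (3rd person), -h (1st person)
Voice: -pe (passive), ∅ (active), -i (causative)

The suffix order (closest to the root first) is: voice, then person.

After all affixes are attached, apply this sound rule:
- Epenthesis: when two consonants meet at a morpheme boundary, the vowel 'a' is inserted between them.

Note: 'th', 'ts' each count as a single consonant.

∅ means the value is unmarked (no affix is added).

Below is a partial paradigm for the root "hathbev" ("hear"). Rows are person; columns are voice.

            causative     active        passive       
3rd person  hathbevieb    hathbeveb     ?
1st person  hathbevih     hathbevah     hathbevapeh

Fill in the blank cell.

hathbevapeeb

Attach voice passive -pe → hathbevpe.
Attach person 3rd person -eb → hathbevpeeb.
Apply epenthesis: hathbevpeeb → hathbevapeeb.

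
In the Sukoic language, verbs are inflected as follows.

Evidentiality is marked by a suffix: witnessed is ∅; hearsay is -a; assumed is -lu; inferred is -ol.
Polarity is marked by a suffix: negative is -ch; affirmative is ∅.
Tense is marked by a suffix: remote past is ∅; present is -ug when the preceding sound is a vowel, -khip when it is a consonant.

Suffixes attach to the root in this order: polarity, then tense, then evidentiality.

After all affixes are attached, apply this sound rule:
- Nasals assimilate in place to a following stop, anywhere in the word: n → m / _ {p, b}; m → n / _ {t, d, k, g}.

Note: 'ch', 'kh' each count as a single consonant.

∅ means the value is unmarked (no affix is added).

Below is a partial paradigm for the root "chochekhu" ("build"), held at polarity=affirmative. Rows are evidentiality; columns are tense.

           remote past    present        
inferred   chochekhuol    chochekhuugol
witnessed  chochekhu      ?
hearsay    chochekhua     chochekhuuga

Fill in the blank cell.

chochekhuug

polarity = affirmative: zero marking, form stays chochekhu.
Attach tense present -ug (after vowel 'u') → chochekhuug.
evidentiality = witnessed: zero marking, form stays chochekhuug.
Nasal assimilation: no change.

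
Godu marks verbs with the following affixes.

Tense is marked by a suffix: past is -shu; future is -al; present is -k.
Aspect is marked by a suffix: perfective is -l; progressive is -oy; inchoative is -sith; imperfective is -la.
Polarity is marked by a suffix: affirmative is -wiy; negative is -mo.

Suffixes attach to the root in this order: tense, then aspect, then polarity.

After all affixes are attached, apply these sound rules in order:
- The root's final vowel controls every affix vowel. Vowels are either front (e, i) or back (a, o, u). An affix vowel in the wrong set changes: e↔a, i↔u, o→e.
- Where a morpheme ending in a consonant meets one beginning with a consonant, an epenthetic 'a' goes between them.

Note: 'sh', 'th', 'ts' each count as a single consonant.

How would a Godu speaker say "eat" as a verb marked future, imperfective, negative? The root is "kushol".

Attach tense future -al → kusholal.
Attach aspect imperfective -la → kusholalla.
Attach polarity negative -mo → kusholallamo.
Vowel harmony: no change.
Apply epenthesis: kusholallamo → kusholalalamo.

kusholalalamo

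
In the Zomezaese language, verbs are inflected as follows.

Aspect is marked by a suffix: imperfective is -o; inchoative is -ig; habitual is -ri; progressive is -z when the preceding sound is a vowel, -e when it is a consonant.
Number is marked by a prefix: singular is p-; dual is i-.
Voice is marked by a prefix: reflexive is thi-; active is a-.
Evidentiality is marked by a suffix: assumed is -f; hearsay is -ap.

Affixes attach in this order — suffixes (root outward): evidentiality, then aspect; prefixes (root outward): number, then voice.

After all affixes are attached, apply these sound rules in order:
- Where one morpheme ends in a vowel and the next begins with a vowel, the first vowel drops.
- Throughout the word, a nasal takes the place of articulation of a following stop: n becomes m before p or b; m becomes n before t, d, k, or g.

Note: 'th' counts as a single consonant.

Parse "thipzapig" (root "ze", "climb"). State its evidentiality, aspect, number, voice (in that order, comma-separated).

Segment: thi-p-ze-ap-ig.
evidentiality: -ap → hearsay.
aspect: -ig → inchoative.
number: p- → singular.
voice: thi- → reflexive.

hearsay, inchoative, singular, reflexive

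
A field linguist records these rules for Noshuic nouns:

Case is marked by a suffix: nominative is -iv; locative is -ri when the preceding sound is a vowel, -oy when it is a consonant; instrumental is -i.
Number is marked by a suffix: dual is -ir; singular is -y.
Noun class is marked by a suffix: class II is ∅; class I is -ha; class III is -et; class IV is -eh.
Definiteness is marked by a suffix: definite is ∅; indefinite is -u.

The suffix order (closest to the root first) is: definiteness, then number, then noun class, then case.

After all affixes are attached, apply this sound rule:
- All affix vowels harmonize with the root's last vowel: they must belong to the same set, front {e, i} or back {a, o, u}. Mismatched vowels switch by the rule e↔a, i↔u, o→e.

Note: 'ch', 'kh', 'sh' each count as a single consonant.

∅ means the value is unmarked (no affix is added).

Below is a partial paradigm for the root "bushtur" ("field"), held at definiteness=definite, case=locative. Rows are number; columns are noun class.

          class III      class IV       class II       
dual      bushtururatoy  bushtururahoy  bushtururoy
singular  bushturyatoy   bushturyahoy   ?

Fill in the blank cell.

bushturyoy

definiteness = definite: zero marking, form stays bushtur.
Attach number singular -y → bushtury.
noun class = class II: zero marking, form stays bushtury.
Attach case locative -oy (after consonant 'y') → bushturyoy.
Vowel harmony: no change.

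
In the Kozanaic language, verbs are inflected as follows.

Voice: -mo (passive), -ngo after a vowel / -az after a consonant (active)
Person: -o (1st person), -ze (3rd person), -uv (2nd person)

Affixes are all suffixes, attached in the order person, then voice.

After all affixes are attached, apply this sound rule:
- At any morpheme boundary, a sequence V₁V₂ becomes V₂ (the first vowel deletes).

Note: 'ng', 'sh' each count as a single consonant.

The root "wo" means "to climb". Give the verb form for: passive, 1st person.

Attach person 1st person -o → woo.
Attach voice passive -mo → woomo.
Apply vowel deletion: woomo → womo.

womo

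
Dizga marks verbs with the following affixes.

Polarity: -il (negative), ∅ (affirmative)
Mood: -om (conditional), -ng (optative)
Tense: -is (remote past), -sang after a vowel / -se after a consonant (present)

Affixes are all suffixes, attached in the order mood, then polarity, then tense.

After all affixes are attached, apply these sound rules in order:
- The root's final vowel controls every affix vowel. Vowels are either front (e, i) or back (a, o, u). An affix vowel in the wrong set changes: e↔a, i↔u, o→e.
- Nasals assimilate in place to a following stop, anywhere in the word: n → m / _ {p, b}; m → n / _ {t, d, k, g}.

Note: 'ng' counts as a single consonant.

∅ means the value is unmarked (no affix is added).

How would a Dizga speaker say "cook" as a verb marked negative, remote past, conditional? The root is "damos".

Attach mood conditional -om → damosom.
Attach polarity negative -il → damosomil.
Attach tense remote past -is → damosomilis.
Apply vowel harmony: damosomilis → damosomulus.
Nasal assimilation: no change.

damosomulus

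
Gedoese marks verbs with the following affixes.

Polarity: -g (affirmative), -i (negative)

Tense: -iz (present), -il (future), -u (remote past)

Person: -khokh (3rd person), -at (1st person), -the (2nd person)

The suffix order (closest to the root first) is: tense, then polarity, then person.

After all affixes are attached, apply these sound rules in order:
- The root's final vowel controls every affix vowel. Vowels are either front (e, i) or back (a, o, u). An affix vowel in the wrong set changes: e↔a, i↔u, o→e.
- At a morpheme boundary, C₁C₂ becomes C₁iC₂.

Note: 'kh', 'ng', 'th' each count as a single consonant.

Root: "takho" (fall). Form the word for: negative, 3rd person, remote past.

Attach tense remote past -u → takhou.
Attach polarity negative -i → takhoui.
Attach person 3rd person -khokh → takhouikhokh.
Apply vowel harmony: takhouikhokh → takhouukhokh.
Epenthesis: no change.

takhouukhokh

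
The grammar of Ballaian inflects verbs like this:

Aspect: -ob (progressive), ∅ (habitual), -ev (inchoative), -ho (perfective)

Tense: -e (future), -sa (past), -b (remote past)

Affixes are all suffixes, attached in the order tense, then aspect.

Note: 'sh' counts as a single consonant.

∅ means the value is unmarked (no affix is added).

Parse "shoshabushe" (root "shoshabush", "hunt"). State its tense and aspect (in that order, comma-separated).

Segment: shoshabush-e.
tense: -e → future.
aspect: ∅ → habitual.

future, habitual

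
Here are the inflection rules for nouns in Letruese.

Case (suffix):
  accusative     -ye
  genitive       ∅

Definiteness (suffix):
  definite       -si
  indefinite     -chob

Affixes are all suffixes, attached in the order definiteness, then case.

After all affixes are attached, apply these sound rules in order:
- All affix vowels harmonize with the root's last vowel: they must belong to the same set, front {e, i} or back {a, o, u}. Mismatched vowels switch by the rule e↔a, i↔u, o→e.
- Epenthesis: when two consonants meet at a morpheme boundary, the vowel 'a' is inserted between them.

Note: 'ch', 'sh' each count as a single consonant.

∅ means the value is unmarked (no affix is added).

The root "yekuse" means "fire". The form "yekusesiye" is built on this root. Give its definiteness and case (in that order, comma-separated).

definite, accusative

Segment: yekuse-si-ye.
definiteness: -si → definite.
case: -ye → accusative.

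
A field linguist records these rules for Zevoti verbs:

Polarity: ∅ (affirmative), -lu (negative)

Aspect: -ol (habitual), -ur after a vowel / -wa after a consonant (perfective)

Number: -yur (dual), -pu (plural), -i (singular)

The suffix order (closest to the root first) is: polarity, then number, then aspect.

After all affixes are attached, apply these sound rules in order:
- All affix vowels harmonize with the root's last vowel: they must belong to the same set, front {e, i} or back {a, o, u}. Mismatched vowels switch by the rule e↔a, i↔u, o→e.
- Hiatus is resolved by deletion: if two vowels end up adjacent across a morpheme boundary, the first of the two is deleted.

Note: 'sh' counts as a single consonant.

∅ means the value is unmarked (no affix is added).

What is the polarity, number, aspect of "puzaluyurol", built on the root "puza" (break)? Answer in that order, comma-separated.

negative, dual, habitual

Segment: puza-lu-yur-ol.
polarity: -lu → negative.
number: -yur → dual.
aspect: -ol → habitual.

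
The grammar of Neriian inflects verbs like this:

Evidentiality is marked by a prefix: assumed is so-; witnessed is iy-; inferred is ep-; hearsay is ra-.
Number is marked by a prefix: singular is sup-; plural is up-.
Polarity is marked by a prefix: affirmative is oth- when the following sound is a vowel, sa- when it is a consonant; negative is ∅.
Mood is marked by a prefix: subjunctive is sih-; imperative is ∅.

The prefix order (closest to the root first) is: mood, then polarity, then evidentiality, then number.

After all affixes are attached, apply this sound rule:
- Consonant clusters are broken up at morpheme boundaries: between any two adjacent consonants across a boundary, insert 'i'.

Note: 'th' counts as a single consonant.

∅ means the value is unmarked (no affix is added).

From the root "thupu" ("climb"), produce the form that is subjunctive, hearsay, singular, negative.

Attach mood subjunctive sih- → sihthupu.
polarity = negative: zero marking, form stays sihthupu.
Attach evidentiality hearsay ra- → rasihthupu.
Attach number singular sup- → suprasihthupu.
Apply epenthesis: suprasihthupu → supirasihithupu.

supirasihithupu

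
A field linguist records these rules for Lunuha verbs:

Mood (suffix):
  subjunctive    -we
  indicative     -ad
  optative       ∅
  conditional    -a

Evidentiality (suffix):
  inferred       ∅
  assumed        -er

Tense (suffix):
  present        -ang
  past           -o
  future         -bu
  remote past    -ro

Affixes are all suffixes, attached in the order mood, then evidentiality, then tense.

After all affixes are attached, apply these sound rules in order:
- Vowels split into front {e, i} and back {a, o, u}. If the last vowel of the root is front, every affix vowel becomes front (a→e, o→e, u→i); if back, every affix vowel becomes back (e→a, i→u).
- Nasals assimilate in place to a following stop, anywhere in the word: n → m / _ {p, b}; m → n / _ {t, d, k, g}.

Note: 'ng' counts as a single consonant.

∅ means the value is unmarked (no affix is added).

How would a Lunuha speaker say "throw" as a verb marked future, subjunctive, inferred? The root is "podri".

podriwebi

Attach mood subjunctive -we → podriwe.
evidentiality = inferred: zero marking, form stays podriwe.
Attach tense future -bu → podriwebu.
Apply vowel harmony: podriwebu → podriwebi.
Nasal assimilation: no change.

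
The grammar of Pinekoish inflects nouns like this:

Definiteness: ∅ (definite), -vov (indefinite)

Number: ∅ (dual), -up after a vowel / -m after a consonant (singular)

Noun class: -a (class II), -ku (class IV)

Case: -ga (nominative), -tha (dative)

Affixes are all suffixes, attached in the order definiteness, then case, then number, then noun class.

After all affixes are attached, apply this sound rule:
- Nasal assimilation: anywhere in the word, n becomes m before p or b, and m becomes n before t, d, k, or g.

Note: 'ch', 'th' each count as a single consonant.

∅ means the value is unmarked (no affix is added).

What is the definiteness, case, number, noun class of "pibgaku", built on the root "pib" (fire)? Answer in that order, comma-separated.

Segment: pib-ga-ku.
definiteness: ∅ → definite.
case: -ga → nominative.
number: ∅ → dual.
noun class: -ku → class IV.

definite, nominative, dual, class IV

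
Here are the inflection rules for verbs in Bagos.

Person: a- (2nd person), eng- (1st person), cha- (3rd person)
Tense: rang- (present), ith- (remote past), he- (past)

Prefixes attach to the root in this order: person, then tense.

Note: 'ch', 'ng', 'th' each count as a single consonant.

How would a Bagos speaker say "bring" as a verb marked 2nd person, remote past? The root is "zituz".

ithazituz

Attach person 2nd person a- → azituz.
Attach tense remote past ith- → ithazituz.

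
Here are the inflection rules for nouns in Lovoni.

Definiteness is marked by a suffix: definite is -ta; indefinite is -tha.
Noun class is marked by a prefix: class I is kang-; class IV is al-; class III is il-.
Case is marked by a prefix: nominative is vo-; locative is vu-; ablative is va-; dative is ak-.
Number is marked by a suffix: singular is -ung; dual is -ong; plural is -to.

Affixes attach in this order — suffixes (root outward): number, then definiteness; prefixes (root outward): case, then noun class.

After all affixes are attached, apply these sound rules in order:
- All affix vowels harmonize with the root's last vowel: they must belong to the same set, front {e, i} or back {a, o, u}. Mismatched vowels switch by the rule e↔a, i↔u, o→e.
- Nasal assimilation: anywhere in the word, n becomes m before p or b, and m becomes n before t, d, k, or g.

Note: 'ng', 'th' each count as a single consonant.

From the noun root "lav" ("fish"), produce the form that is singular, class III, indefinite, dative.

Attach case dative ak- → aklav.
Attach number singular -ung → aklavung.
Attach definiteness indefinite -tha → aklavungtha.
Attach noun class class III il- → ilaklavungtha.
Apply vowel harmony: ilaklavungtha → ulaklavungtha.
Nasal assimilation: no change.

ulaklavungtha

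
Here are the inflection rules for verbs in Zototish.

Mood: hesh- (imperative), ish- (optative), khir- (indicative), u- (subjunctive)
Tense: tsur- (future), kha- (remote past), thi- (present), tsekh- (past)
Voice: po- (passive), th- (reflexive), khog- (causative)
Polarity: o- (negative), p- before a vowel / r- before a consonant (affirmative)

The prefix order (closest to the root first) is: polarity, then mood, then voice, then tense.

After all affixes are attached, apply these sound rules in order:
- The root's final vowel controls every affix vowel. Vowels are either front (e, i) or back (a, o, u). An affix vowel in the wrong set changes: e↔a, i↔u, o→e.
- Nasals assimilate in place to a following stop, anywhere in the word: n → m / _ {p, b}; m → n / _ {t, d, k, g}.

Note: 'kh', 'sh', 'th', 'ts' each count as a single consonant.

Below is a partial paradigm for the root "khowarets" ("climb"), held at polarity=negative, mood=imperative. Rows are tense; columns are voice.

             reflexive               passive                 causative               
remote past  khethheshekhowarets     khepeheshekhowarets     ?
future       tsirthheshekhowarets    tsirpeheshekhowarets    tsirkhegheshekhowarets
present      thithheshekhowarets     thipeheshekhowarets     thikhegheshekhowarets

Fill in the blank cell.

Attach polarity negative o- → okhowarets.
Attach mood imperative hesh- → heshokhowarets.
Attach voice causative khog- → khogheshokhowarets.
Attach tense remote past kha- → khakhogheshokhowarets.
Apply vowel harmony: khakhogheshokhowarets → khekhegheshekhowarets.
Nasal assimilation: no change.

khekhegheshekhowarets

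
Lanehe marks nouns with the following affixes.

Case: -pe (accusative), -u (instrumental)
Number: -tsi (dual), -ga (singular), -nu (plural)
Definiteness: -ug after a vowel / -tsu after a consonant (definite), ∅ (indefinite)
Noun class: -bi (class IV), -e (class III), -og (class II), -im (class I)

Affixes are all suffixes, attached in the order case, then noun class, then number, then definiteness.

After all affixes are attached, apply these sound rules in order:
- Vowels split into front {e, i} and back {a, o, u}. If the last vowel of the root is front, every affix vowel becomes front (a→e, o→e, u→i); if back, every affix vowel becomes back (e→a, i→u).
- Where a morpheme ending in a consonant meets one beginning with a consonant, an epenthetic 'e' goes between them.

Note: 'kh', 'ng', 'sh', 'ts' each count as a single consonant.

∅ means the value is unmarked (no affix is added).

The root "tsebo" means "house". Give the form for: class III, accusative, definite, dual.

Attach case accusative -pe → tsebope.
Attach noun class class III -e → tsebopee.
Attach number dual -tsi → tsebopeetsi.
Attach definiteness definite -ug (after vowel 'i') → tsebopeetsiug.
Apply vowel harmony: tsebopeetsiug → tsebopaatsuug.
Epenthesis: no change.

tsebopaatsuug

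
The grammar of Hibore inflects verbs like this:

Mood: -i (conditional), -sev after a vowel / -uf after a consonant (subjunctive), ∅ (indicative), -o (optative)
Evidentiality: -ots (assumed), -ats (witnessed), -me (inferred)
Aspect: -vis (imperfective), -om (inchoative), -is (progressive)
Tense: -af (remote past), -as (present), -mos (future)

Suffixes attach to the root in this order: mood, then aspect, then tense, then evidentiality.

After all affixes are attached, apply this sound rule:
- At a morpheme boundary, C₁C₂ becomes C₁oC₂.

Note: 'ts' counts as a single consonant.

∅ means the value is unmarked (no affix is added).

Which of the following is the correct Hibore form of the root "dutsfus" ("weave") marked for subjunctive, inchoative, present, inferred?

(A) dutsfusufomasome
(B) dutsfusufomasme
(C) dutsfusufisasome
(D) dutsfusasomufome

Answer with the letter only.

Attach mood subjunctive -uf (after consonant 's') → dutsfusuf.
Attach aspect inchoative -om → dutsfusufom.
Attach tense present -as → dutsfusufomas.
Attach evidentiality inferred -me → dutsfusufomasme.
Apply epenthesis: dutsfusufomasme → dutsfusufomasome.
So the correct form is dutsfusufomasome, option (A).
(B) dutsfusufomasme is wrong: it fails to apply the sound rule(s).
(D) dutsfusasomufome is wrong: it has the affixes in the wrong order.
(C) dutsfusufisasome is wrong: it uses progressive instead of inchoative for aspect.

A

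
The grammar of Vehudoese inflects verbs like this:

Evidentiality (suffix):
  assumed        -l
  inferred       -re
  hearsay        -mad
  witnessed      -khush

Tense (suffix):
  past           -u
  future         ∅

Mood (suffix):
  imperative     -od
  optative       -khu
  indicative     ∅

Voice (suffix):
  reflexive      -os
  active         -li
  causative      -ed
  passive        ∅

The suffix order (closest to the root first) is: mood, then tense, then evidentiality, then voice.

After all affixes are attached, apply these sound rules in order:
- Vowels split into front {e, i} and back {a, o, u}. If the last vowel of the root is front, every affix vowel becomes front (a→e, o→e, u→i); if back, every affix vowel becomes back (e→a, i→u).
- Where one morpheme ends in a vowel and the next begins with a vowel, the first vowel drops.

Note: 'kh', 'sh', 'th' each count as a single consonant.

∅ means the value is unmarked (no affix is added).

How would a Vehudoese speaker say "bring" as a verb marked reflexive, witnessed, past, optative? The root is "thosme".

Attach mood optative -khu → thosmekhu.
Attach tense past -u → thosmekhuu.
Attach evidentiality witnessed -khush → thosmekhuukhush.
Attach voice reflexive -os → thosmekhuukhushos.
Apply vowel harmony: thosmekhuukhushos → thosmekhiikhishes.
Apply vowel deletion: thosmekhiikhishes → thosmekhikhishes.

thosmekhikhishes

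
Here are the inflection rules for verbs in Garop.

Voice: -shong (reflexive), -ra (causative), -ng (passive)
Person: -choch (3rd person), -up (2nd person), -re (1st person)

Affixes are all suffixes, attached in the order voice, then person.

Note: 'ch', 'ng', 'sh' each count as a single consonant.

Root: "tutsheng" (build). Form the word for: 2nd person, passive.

tutshengngup

Attach voice passive -ng → tutshengng.
Attach person 2nd person -up → tutshengngup.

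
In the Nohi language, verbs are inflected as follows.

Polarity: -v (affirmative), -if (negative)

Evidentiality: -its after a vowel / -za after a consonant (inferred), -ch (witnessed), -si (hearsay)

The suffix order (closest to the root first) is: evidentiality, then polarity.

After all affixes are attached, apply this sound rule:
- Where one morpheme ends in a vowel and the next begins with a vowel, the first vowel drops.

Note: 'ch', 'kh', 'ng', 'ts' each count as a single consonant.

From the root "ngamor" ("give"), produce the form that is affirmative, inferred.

Attach evidentiality inferred -za (after consonant 'r') → ngamorza.
Attach polarity affirmative -v → ngamorzav.
Vowel deletion: no change.

ngamorzav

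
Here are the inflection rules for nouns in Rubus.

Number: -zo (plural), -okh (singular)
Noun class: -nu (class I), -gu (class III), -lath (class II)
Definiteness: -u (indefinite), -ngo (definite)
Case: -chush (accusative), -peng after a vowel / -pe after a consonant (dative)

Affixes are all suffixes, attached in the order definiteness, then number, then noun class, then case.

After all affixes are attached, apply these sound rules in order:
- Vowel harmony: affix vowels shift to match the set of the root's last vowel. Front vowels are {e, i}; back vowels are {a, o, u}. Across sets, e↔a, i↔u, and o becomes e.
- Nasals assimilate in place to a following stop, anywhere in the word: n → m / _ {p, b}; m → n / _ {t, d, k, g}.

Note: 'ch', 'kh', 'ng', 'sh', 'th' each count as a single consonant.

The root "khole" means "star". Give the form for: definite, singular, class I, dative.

kholengeekhnipeng

Attach definiteness definite -ngo → kholengo.
Attach number singular -okh → kholengookh.
Attach noun class class I -nu → kholengookhnu.
Attach case dative -peng (after vowel 'u') → kholengookhnupeng.
Apply vowel harmony: kholengookhnupeng → kholengeekhnipeng.
Nasal assimilation: no change.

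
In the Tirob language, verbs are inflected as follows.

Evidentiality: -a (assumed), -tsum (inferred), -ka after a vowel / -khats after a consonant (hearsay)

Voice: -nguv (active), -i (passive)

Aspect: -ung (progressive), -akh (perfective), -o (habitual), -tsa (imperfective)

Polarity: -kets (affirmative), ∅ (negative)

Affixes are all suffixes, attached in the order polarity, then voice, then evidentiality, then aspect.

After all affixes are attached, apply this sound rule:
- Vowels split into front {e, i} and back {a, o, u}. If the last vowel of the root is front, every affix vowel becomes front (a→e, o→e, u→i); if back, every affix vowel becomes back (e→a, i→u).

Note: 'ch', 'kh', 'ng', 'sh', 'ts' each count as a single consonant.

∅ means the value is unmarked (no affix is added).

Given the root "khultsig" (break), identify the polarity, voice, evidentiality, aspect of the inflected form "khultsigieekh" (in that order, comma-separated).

Segment: khultsig-i-a-akh.
polarity: ∅ → negative.
voice: -i → passive.
evidentiality: -a → assumed.
aspect: -akh → perfective.

negative, passive, assumed, perfective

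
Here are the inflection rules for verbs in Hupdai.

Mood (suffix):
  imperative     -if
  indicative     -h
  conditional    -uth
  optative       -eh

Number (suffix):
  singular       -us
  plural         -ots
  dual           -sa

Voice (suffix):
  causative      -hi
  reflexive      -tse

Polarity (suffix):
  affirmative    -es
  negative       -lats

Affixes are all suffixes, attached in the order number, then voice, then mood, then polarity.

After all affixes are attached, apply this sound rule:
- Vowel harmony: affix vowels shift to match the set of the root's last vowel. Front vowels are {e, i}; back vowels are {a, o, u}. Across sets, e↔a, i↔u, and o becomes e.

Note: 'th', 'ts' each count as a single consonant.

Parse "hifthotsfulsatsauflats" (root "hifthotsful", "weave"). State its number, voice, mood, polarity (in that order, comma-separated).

Segment: hifthotsful-sa-tse-if-lats.
number: -sa → dual.
voice: -tse → reflexive.
mood: -if → imperative.
polarity: -lats → negative.

dual, reflexive, imperative, negative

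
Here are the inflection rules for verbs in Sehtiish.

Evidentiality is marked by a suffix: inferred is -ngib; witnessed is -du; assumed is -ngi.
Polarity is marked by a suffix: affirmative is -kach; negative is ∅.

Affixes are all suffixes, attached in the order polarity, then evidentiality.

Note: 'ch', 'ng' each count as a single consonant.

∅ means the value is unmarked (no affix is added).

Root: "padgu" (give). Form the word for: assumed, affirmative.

Attach polarity affirmative -kach → padgukach.
Attach evidentiality assumed -ngi → padgukachngi.

padgukachngi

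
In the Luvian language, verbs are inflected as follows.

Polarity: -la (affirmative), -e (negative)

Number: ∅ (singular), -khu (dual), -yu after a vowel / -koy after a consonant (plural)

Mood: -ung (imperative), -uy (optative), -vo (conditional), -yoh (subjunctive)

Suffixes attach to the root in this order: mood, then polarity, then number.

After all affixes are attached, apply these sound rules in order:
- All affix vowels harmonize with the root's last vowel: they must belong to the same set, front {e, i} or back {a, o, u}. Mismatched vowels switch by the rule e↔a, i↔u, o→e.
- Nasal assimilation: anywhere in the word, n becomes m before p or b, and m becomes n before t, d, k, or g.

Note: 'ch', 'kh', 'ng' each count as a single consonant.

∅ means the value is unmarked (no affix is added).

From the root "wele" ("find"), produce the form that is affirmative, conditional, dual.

welevelekhi

Attach mood conditional -vo → welevo.
Attach polarity affirmative -la → welevola.
Attach number dual -khu → welevolakhu.
Apply vowel harmony: welevolakhu → welevelekhi.
Nasal assimilation: no change.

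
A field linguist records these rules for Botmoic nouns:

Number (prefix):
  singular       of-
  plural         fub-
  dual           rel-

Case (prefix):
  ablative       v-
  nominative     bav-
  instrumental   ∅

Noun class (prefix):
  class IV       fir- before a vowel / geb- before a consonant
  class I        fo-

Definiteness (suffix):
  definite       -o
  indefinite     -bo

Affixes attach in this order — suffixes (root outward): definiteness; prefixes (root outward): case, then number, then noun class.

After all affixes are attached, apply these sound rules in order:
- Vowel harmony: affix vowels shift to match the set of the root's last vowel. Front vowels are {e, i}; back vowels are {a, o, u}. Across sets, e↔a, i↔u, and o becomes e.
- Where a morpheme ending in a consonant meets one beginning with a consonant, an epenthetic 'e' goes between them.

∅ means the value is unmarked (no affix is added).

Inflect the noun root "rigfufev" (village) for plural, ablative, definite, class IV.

gebefibeverigfufeve

Attach case ablative v- → vrigfufev.
Attach number plural fub- → fubvrigfufev.
Attach noun class class IV geb- (before consonant 'f') → gebfubvrigfufev.
Attach definiteness definite -o → gebfubvrigfufevo.
Apply vowel harmony: gebfubvrigfufevo → gebfibvrigfufeve.
Apply epenthesis: gebfibvrigfufeve → gebefibeverigfufeve.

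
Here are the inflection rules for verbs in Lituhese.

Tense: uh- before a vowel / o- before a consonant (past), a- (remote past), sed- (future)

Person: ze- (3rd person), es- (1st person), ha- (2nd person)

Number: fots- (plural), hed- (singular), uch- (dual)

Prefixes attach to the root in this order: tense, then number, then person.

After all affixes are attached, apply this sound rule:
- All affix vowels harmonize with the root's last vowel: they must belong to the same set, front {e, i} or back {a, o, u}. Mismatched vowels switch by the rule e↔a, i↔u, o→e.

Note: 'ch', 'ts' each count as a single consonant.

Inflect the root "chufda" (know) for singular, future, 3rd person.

zahadsadchufda

Attach tense future sed- → sedchufda.
Attach number singular hed- → hedsedchufda.
Attach person 3rd person ze- → zehedsedchufda.
Apply vowel harmony: zehedsedchufda → zahadsadchufda.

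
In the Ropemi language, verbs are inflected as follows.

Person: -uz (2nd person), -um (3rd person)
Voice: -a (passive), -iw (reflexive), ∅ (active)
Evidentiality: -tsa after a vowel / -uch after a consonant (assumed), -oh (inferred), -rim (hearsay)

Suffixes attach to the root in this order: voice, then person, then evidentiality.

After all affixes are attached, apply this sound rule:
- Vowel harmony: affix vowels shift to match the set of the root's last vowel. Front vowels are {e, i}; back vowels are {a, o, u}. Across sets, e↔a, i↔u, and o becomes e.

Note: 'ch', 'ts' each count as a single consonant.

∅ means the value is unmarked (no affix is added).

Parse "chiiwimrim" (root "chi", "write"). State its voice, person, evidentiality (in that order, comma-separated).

reflexive, 3rd person, hearsay

Segment: chi-iw-um-rim.
voice: -iw → reflexive.
person: -um → 3rd person.
evidentiality: -rim → hearsay.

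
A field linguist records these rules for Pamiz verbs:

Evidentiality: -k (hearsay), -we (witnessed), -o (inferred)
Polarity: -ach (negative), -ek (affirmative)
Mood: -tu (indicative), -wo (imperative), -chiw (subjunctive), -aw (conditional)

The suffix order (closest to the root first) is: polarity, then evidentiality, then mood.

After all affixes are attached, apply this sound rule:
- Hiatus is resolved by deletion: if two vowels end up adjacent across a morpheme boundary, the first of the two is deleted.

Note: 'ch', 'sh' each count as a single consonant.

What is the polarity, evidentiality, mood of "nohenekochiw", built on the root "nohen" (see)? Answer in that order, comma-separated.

affirmative, inferred, subjunctive

Segment: nohen-ek-o-chiw.
polarity: -ek → affirmative.
evidentiality: -o → inferred.
mood: -chiw → subjunctive.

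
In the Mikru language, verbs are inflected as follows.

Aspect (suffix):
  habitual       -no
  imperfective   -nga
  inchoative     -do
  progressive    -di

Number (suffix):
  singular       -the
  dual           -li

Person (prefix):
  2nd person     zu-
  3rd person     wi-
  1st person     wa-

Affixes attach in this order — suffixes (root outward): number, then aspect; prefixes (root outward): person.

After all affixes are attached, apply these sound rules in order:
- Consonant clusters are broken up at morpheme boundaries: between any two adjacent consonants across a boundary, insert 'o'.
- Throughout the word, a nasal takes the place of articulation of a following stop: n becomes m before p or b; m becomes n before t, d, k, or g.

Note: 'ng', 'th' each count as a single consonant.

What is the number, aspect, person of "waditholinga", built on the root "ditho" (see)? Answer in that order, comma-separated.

dual, imperfective, 1st person

Segment: wa-ditho-li-nga.
number: -li → dual.
aspect: -nga → imperfective.
person: wa- → 1st person.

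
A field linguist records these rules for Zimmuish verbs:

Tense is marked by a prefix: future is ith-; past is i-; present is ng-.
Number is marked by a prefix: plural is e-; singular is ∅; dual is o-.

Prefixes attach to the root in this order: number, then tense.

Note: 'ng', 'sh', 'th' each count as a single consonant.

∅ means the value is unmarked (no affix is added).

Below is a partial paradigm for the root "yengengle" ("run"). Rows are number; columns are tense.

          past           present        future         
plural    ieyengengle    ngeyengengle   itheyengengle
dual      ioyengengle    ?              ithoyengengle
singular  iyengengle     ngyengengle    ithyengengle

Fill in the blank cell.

Attach number dual o- → oyengengle.
Attach tense present ng- → ngoyengengle.

ngoyengengle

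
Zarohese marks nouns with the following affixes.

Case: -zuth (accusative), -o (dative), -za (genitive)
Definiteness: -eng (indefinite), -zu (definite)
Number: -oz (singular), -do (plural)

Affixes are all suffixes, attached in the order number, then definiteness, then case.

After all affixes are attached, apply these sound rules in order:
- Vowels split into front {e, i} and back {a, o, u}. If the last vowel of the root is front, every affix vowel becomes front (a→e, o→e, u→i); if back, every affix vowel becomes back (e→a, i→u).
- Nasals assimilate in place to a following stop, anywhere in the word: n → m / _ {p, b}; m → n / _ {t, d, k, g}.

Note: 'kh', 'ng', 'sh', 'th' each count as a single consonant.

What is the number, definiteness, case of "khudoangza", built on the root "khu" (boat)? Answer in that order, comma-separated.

Segment: khu-do-eng-za.
number: -do → plural.
definiteness: -eng → indefinite.
case: -za → genitive.

plural, indefinite, genitive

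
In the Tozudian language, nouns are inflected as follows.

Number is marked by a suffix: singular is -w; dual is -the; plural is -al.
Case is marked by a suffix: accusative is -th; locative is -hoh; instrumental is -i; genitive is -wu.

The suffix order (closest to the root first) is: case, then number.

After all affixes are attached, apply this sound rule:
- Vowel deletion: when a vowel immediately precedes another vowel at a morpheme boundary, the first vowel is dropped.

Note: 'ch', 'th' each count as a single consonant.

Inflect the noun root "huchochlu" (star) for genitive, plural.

huchochluwal

Attach case genitive -wu → huchochluwu.
Attach number plural -al → huchochluwual.
Apply vowel deletion: huchochluwual → huchochluwal.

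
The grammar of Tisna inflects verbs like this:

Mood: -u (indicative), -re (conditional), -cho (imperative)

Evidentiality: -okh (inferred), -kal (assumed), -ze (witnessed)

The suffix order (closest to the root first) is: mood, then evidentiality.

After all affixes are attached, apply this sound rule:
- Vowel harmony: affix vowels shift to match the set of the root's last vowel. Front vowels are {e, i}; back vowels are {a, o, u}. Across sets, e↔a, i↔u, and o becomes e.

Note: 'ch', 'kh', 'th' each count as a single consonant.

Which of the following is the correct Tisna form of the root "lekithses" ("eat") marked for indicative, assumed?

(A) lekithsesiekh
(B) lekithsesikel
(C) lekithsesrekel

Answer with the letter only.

Attach mood indicative -u → lekithsesu.
Attach evidentiality assumed -kal → lekithsesukal.
Apply vowel harmony: lekithsesukal → lekithsesikel.
So the correct form is lekithsesikel, option (B).
(C) lekithsesrekel is wrong: it uses conditional instead of indicative for mood.
(A) lekithsesiekh is wrong: it uses inferred instead of assumed for evidentiality.

B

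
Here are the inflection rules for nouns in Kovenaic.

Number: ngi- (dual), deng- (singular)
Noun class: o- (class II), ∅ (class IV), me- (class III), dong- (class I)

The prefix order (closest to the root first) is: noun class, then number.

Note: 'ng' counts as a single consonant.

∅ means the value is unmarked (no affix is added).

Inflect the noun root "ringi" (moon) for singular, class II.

dengoringi

Attach noun class class II o- → oringi.
Attach number singular deng- → dengoringi.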